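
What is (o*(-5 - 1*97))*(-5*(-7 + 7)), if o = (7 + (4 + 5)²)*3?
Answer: 0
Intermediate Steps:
o = 264 (o = (7 + 9²)*3 = (7 + 81)*3 = 88*3 = 264)
(o*(-5 - 1*97))*(-5*(-7 + 7)) = (264*(-5 - 1*97))*(-5*(-7 + 7)) = (264*(-5 - 97))*(-5*0) = (264*(-102))*0 = -26928*0 = 0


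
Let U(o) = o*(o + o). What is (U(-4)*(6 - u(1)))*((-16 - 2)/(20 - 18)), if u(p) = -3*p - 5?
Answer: -4032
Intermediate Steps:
u(p) = -5 - 3*p
U(o) = 2*o² (U(o) = o*(2*o) = 2*o²)
(U(-4)*(6 - u(1)))*((-16 - 2)/(20 - 18)) = ((2*(-4)²)*(6 - (-5 - 3*1)))*((-16 - 2)/(20 - 18)) = ((2*16)*(6 - (-5 - 3)))*(-18/2) = (32*(6 - 1*(-8)))*(-18*½) = (32*(6 + 8))*(-9) = (32*14)*(-9) = 448*(-9) = -4032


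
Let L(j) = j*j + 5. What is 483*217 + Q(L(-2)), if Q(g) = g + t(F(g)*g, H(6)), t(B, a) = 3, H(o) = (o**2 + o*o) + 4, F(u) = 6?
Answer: 104823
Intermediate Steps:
L(j) = 5 + j**2 (L(j) = j**2 + 5 = 5 + j**2)
H(o) = 4 + 2*o**2 (H(o) = (o**2 + o**2) + 4 = 2*o**2 + 4 = 4 + 2*o**2)
Q(g) = 3 + g (Q(g) = g + 3 = 3 + g)
483*217 + Q(L(-2)) = 483*217 + (3 + (5 + (-2)**2)) = 104811 + (3 + (5 + 4)) = 104811 + (3 + 9) = 104811 + 12 = 104823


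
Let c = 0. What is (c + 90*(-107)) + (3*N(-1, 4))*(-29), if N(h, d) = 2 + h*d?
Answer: -9456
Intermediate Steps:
N(h, d) = 2 + d*h
(c + 90*(-107)) + (3*N(-1, 4))*(-29) = (0 + 90*(-107)) + (3*(2 + 4*(-1)))*(-29) = (0 - 9630) + (3*(2 - 4))*(-29) = -9630 + (3*(-2))*(-29) = -9630 - 6*(-29) = -9630 + 174 = -9456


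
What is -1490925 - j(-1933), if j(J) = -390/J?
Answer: -2881958415/1933 ≈ -1.4909e+6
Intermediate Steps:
-1490925 - j(-1933) = -1490925 - (-390)/(-1933) = -1490925 - (-390)*(-1)/1933 = -1490925 - 1*390/1933 = -1490925 - 390/1933 = -2881958415/1933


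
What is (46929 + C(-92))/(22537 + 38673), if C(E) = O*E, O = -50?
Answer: 51529/61210 ≈ 0.84184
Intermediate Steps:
C(E) = -50*E
(46929 + C(-92))/(22537 + 38673) = (46929 - 50*(-92))/(22537 + 38673) = (46929 + 4600)/61210 = 51529*(1/61210) = 51529/61210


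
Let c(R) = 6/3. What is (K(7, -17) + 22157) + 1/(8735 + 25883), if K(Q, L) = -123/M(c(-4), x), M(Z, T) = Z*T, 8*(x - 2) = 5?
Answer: 5363539837/242326 ≈ 22134.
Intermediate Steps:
x = 21/8 (x = 2 + (⅛)*5 = 2 + 5/8 = 21/8 ≈ 2.6250)
c(R) = 2 (c(R) = 6*(⅓) = 2)
M(Z, T) = T*Z
K(Q, L) = -164/7 (K(Q, L) = -123/((21/8)*2) = -123/21/4 = -123*4/21 = -164/7)
(K(7, -17) + 22157) + 1/(8735 + 25883) = (-164/7 + 22157) + 1/(8735 + 25883) = 154935/7 + 1/34618 = 5363539837/242326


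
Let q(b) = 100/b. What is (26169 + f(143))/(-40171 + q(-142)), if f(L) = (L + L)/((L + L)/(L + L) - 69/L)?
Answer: -70197842/105531067 ≈ -0.66519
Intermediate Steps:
f(L) = 2*L/(1 - 69/L) (f(L) = (2*L)/((2*L)/((2*L)) - 69/L) = (2*L)/((2*L)*(1/(2*L)) - 69/L) = (2*L)/(1 - 69/L) = 2*L/(1 - 69/L))
(26169 + f(143))/(-40171 + q(-142)) = (26169 + 2*143**2/(-69 + 143))/(-40171 + 100/(-142)) = (26169 + 2*20449/74)/(-40171 + 100*(-1/142)) = (26169 + 2*20449*(1/74))/(-40171 - 50/71) = (26169 + 20449/37)/(-2852191/71) = (988702/37)*(-71/2852191) = -70197842/105531067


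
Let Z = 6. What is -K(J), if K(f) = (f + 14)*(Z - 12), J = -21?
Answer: -42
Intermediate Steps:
K(f) = -84 - 6*f (K(f) = (f + 14)*(6 - 12) = (14 + f)*(-6) = -84 - 6*f)
-K(J) = -(-84 - 6*(-21)) = -(-84 + 126) = -1*42 = -42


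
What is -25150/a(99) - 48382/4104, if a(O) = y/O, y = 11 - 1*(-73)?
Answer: -425933687/14364 ≈ -29653.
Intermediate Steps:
y = 84 (y = 11 + 73 = 84)
a(O) = 84/O
-25150/a(99) - 48382/4104 = -25150/(84/99) - 48382/4104 = -25150/(84*(1/99)) - 48382*1/4104 = -25150/28/33 - 24191/2052 = -25150*33/28 - 24191/2052 = -414975/14 - 24191/2052 = -425933687/14364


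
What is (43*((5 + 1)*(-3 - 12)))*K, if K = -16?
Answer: 61920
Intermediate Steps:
(43*((5 + 1)*(-3 - 12)))*K = (43*((5 + 1)*(-3 - 12)))*(-16) = (43*(6*(-15)))*(-16) = (43*(-90))*(-16) = -3870*(-16) = 61920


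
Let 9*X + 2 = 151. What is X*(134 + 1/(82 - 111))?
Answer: 192955/87 ≈ 2217.9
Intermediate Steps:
X = 149/9 (X = -2/9 + (⅑)*151 = -2/9 + 151/9 = 149/9 ≈ 16.556)
X*(134 + 1/(82 - 111)) = 149*(134 + 1/(82 - 111))/9 = 149*(134 + 1/(-29))/9 = 149*(134 - 1/29)/9 = (149/9)*(3885/29) = 192955/87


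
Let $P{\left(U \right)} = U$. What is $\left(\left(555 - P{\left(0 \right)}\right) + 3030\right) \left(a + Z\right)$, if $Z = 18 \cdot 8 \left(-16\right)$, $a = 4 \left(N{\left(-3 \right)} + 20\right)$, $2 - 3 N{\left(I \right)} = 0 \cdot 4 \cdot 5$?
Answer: $-7963480$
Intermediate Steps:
$N{\left(I \right)} = \frac{2}{3}$ ($N{\left(I \right)} = \frac{2}{3} - \frac{0 \cdot 4 \cdot 5}{3} = \frac{2}{3} - \frac{0 \cdot 5}{3} = \frac{2}{3} - 0 = \frac{2}{3} + 0 = \frac{2}{3}$)
$a = \frac{248}{3}$ ($a = 4 \left(\frac{2}{3} + 20\right) = 4 \cdot \frac{62}{3} = \frac{248}{3} \approx 82.667$)
$Z = -2304$ ($Z = 144 \left(-16\right) = -2304$)
$\left(\left(555 - P{\left(0 \right)}\right) + 3030\right) \left(a + Z\right) = \left(\left(555 - 0\right) + 3030\right) \left(\frac{248}{3} - 2304\right) = \left(\left(555 + 0\right) + 3030\right) \left(- \frac{6664}{3}\right) = \left(555 + 3030\right) \left(- \frac{6664}{3}\right) = 3585 \left(- \frac{6664}{3}\right) = -7963480$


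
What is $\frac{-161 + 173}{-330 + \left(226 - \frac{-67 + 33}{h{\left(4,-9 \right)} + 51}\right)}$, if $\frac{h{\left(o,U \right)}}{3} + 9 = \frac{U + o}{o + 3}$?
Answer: $- \frac{54}{461} \approx -0.11714$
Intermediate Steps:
$h{\left(o,U \right)} = -27 + \frac{3 \left(U + o\right)}{3 + o}$ ($h{\left(o,U \right)} = -27 + 3 \frac{U + o}{o + 3} = -27 + 3 \frac{U + o}{3 + o} = -27 + \frac{3 \left(U + o\right)}{3 + o}$)
$\frac{-161 + 173}{-330 + \left(226 - \frac{-67 + 33}{h{\left(4,-9 \right)} + 51}\right)} = \frac{-161 + 173}{-330 + \left(226 - \frac{-67 + 33}{\frac{3 \left(-27 - 9 - 32\right)}{3 + 4} + 51}\right)} = \frac{12}{-330 + \left(226 - - \frac{34}{\frac{3 \left(-27 - 9 - 32\right)}{7} + 51}\right)} = \frac{12}{-330 + \left(226 - - \frac{34}{3 \cdot \frac{1}{7} \left(-68\right) + 51}\right)} = \frac{12}{-330 + \left(226 - - \frac{34}{- \frac{204}{7} + 51}\right)} = \frac{12}{-330 + \left(226 - - \frac{34}{\frac{153}{7}}\right)} = \frac{12}{-330 + \left(226 - \left(-34\right) \frac{7}{153}\right)} = \frac{12}{-330 + \left(226 - - \frac{14}{9}\right)} = \frac{12}{-330 + \left(226 + \frac{14}{9}\right)} = \frac{12}{-330 + \frac{2048}{9}} = \frac{12}{- \frac{922}{9}} = 12 \left(- \frac{9}{922}\right) = - \frac{54}{461}$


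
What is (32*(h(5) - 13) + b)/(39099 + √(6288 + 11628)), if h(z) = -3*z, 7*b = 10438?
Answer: 54295478/3566999065 - 8332*√4479/10700997195 ≈ 0.015170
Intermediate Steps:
b = 10438/7 (b = (⅐)*10438 = 10438/7 ≈ 1491.1)
(32*(h(5) - 13) + b)/(39099 + √(6288 + 11628)) = (32*(-3*5 - 13) + 10438/7)/(39099 + √(6288 + 11628)) = (32*(-15 - 13) + 10438/7)/(39099 + √17916) = (32*(-28) + 10438/7)/(39099 + 2*√4479) = (-896 + 10438/7)/(39099 + 2*√4479) = 4166/(7*(39099 + 2*√4479))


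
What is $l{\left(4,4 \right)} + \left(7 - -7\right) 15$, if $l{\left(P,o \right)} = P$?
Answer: $214$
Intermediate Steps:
$l{\left(4,4 \right)} + \left(7 - -7\right) 15 = 4 + \left(7 - -7\right) 15 = 4 + \left(7 + 7\right) 15 = 4 + 14 \cdot 15 = 4 + 210 = 214$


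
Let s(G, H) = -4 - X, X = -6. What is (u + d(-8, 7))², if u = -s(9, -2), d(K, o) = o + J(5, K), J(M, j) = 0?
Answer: 25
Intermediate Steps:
s(G, H) = 2 (s(G, H) = -4 - 1*(-6) = -4 + 6 = 2)
d(K, o) = o (d(K, o) = o + 0 = o)
u = -2 (u = -1*2 = -2)
(u + d(-8, 7))² = (-2 + 7)² = 5² = 25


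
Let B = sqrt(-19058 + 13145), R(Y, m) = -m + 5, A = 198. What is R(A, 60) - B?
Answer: -55 - 9*I*sqrt(73) ≈ -55.0 - 76.896*I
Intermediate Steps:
R(Y, m) = 5 - m
B = 9*I*sqrt(73) (B = sqrt(-5913) = 9*I*sqrt(73) ≈ 76.896*I)
R(A, 60) - B = (5 - 1*60) - 9*I*sqrt(73) = (5 - 60) - 9*I*sqrt(73) = -55 - 9*I*sqrt(73)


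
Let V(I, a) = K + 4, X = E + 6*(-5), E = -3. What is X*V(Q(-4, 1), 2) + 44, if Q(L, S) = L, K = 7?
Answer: -319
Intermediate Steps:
X = -33 (X = -3 + 6*(-5) = -3 - 30 = -33)
V(I, a) = 11 (V(I, a) = 7 + 4 = 11)
X*V(Q(-4, 1), 2) + 44 = -33*11 + 44 = -363 + 44 = -319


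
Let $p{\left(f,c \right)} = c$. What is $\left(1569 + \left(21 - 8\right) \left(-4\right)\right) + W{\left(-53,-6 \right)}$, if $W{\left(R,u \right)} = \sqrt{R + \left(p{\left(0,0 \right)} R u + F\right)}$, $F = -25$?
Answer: $1517 + i \sqrt{78} \approx 1517.0 + 8.8318 i$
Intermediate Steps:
$W{\left(R,u \right)} = \sqrt{-25 + R}$ ($W{\left(R,u \right)} = \sqrt{R + \left(0 R u - 25\right)} = \sqrt{R - \left(25 + 0 u\right)} = \sqrt{R + \left(0 - 25\right)} = \sqrt{R - 25} = \sqrt{-25 + R}$)
$\left(1569 + \left(21 - 8\right) \left(-4\right)\right) + W{\left(-53,-6 \right)} = \left(1569 + \left(21 - 8\right) \left(-4\right)\right) + \sqrt{-25 - 53} = \left(1569 + 13 \left(-4\right)\right) + \sqrt{-78} = \left(1569 - 52\right) + i \sqrt{78} = 1517 + i \sqrt{78}$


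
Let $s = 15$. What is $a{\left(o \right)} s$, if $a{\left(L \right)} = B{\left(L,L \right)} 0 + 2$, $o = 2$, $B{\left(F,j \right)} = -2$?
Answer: $30$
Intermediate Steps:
$a{\left(L \right)} = 2$ ($a{\left(L \right)} = \left(-2\right) 0 + 2 = 0 + 2 = 2$)
$a{\left(o \right)} s = 2 \cdot 15 = 30$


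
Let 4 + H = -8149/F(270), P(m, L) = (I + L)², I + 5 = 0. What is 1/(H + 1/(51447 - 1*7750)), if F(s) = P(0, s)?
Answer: -3068621825/12630503928 ≈ -0.24295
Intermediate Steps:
I = -5 (I = -5 + 0 = -5)
P(m, L) = (-5 + L)²
F(s) = (-5 + s)²
H = -289049/70225 (H = -4 - 8149/(-5 + 270)² = -4 - 8149/(265²) = -4 - 8149/70225 = -289049/70225 ≈ -4.1160)
1/(H + 1/(51447 - 1*7750)) = 1/(-289049/70225 + 1/(51447 - 1*7750)) = 1/(-289049/70225 + 1/(51447 - 7750)) = 1/(-289049/70225 + 1/43697) = 1/(-12630503928/3068621825) = -3068621825/12630503928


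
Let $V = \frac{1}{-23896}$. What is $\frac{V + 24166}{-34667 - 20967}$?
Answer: $- \frac{577470735}{1329430064} \approx -0.43437$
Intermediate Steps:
$V = - \frac{1}{23896} \approx -4.1848 \cdot 10^{-5}$
$\frac{V + 24166}{-34667 - 20967} = \frac{- \frac{1}{23896} + 24166}{-34667 - 20967} = \frac{577470735}{23896 \left(-55634\right)} = \frac{577470735}{23896} \left(- \frac{1}{55634}\right) = - \frac{577470735}{1329430064}$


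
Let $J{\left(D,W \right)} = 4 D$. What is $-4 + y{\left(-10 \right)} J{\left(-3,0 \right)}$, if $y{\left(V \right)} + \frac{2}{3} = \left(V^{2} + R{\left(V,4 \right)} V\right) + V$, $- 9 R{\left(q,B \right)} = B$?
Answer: $- \frac{3388}{3} \approx -1129.3$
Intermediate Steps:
$R{\left(q,B \right)} = - \frac{B}{9}$
$y{\left(V \right)} = - \frac{2}{3} + V^{2} + \frac{5 V}{9}$ ($y{\left(V \right)} = - \frac{2}{3} + \left(\left(V^{2} + \left(- \frac{1}{9}\right) 4 V\right) + V\right) = - \frac{2}{3} + \left(\left(V^{2} - \frac{4 V}{9}\right) + V\right) = - \frac{2}{3} + \left(V^{2} + \frac{5 V}{9}\right) = - \frac{2}{3} + V^{2} + \frac{5 V}{9}$)
$-4 + y{\left(-10 \right)} J{\left(-3,0 \right)} = -4 + \left(- \frac{2}{3} + \left(-10\right)^{2} + \frac{5}{9} \left(-10\right)\right) 4 \left(-3\right) = -4 + \left(- \frac{2}{3} + 100 - \frac{50}{9}\right) \left(-12\right) = -4 + \frac{844}{9} \left(-12\right) = -4 - \frac{3376}{3} = - \frac{3388}{3}$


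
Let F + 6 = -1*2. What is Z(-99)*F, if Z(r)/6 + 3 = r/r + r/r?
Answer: 48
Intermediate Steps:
F = -8 (F = -6 - 1*2 = -6 - 2 = -8)
Z(r) = -6 (Z(r) = -18 + 6*(r/r + r/r) = -18 + 6*(1 + 1) = -18 + 6*2 = -18 + 12 = -6)
Z(-99)*F = -6*(-8) = 48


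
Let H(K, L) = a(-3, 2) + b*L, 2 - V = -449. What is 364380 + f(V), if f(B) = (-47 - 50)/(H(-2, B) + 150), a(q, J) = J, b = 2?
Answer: 384056423/1054 ≈ 3.6438e+5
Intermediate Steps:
V = 451 (V = 2 - 1*(-449) = 2 + 449 = 451)
H(K, L) = 2 + 2*L
f(B) = -97/(152 + 2*B) (f(B) = (-47 - 50)/((2 + 2*B) + 150) = -97/(152 + 2*B))
364380 + f(V) = 364380 - 97/(152 + 2*451) = 364380 - 97/(152 + 902) = 364380 - 97/1054 = 384056423/1054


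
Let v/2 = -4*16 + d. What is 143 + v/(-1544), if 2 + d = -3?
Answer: 110465/772 ≈ 143.09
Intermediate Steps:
d = -5 (d = -2 - 3 = -5)
v = -138 (v = 2*(-4*16 - 5) = 2*(-64 - 5) = 2*(-69) = -138)
143 + v/(-1544) = 143 - 138/(-1544) = 143 - 138*(-1/1544) = 143 + 69/772 = 110465/772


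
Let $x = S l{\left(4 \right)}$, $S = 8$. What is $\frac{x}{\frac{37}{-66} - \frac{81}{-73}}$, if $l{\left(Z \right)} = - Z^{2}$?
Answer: $- \frac{616704}{2645} \approx -233.16$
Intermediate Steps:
$x = -128$ ($x = 8 \left(- 4^{2}\right) = 8 \left(\left(-1\right) 16\right) = 8 \left(-16\right) = -128$)
$\frac{x}{\frac{37}{-66} - \frac{81}{-73}} = \frac{1}{\frac{37}{-66} - \frac{81}{-73}} \left(-128\right) = \frac{1}{37 \left(- \frac{1}{66}\right) - - \frac{81}{73}} \left(-128\right) = \frac{1}{- \frac{37}{66} + \frac{81}{73}} \left(-128\right) = \frac{1}{\frac{2645}{4818}} \left(-128\right) = \frac{4818}{2645} \left(-128\right) = - \frac{616704}{2645}$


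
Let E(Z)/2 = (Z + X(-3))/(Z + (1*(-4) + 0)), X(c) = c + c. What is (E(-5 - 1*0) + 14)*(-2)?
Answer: -296/9 ≈ -32.889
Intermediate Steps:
X(c) = 2*c
E(Z) = 2*(-6 + Z)/(-4 + Z) (E(Z) = 2*((Z + 2*(-3))/(Z + (1*(-4) + 0))) = 2*((Z - 6)/(Z + (-4 + 0))) = 2*((-6 + Z)/(Z - 4)) = 2*((-6 + Z)/(-4 + Z)) = 2*(-6 + Z)/(-4 + Z))
(E(-5 - 1*0) + 14)*(-2) = (2*(-6 + (-5 - 1*0))/(-4 + (-5 - 1*0)) + 14)*(-2) = (2*(-6 + (-5 + 0))/(-4 + (-5 + 0)) + 14)*(-2) = (2*(-6 - 5)/(-4 - 5) + 14)*(-2) = (2*(-11)/(-9) + 14)*(-2) = (2*(-1/9)*(-11) + 14)*(-2) = (22/9 + 14)*(-2) = (148/9)*(-2) = -296/9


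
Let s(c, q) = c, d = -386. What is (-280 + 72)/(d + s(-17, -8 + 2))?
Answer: 16/31 ≈ 0.51613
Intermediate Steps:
(-280 + 72)/(d + s(-17, -8 + 2)) = (-280 + 72)/(-386 - 17) = -208/(-403) = -208*(-1/403) = 16/31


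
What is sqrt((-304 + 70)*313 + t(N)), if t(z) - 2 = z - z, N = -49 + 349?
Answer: 2*I*sqrt(18310) ≈ 270.63*I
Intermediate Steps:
N = 300
t(z) = 2 (t(z) = 2 + (z - z) = 2 + 0 = 2)
sqrt((-304 + 70)*313 + t(N)) = sqrt((-304 + 70)*313 + 2) = sqrt(-234*313 + 2) = sqrt(-73242 + 2) = sqrt(-73240) = 2*I*sqrt(18310)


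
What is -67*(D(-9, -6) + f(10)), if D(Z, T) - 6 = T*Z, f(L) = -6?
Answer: -3618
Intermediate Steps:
D(Z, T) = 6 + T*Z
-67*(D(-9, -6) + f(10)) = -67*((6 - 6*(-9)) - 6) = -67*((6 + 54) - 6) = -67*(60 - 6) = -67*54 = -3618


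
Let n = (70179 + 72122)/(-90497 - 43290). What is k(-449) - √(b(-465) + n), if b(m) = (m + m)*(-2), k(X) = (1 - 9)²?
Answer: 64 - √33273030122453/133787 ≈ 20.885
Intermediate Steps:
k(X) = 64 (k(X) = (-8)² = 64)
b(m) = -4*m (b(m) = (2*m)*(-2) = -4*m)
n = -142301/133787 (n = 142301/(-133787) = 142301*(-1/133787) = -142301/133787 ≈ -1.0636)
k(-449) - √(b(-465) + n) = 64 - √(-4*(-465) - 142301/133787) = 64 - √(1860 - 142301/133787) = 64 - √(248701519/133787) = 64 - √33273030122453/133787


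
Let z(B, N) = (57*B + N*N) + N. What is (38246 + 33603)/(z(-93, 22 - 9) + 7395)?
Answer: 71849/2276 ≈ 31.568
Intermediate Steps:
z(B, N) = N + N² + 57*B (z(B, N) = (57*B + N²) + N = (N² + 57*B) + N = N + N² + 57*B)
(38246 + 33603)/(z(-93, 22 - 9) + 7395) = (38246 + 33603)/(((22 - 9) + (22 - 9)² + 57*(-93)) + 7395) = 71849/((13 + 13² - 5301) + 7395) = 71849/((13 + 169 - 5301) + 7395) = 71849/(-5119 + 7395) = 71849/2276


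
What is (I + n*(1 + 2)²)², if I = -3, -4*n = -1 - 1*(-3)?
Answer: 225/4 ≈ 56.250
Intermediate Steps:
n = -½ (n = -(-1 - 1*(-3))/4 = -(-1 + 3)/4 = -¼*2 = -½ ≈ -0.50000)
(I + n*(1 + 2)²)² = (-3 - (1 + 2)²/2)² = (-3 - ½*3²)² = (-3 - ½*9)² = (-3 - 9/2)² = (-15/2)² = 225/4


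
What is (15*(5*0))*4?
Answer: 0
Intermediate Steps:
(15*(5*0))*4 = (15*0)*4 = 0*4 = 0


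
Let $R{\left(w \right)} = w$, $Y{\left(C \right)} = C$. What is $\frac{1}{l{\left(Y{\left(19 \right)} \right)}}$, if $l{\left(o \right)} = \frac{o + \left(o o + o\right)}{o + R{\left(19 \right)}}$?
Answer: $\frac{2}{21} \approx 0.095238$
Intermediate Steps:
$l{\left(o \right)} = \frac{o^{2} + 2 o}{19 + o}$ ($l{\left(o \right)} = \frac{o + \left(o o + o\right)}{o + 19} = \frac{o + \left(o^{2} + o\right)}{19 + o} = \frac{o + \left(o + o^{2}\right)}{19 + o} = \frac{o^{2} + 2 o}{19 + o}$)
$\frac{1}{l{\left(Y{\left(19 \right)} \right)}} = \frac{1}{19 \frac{1}{19 + 19} \left(2 + 19\right)} = \frac{1}{19 \cdot \frac{1}{38} \cdot 21} = \frac{1}{\frac{21}{2}} = \frac{2}{21}$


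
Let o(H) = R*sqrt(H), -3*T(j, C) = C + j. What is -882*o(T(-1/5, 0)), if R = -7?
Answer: 2058*sqrt(15)/5 ≈ 1594.1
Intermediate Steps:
T(j, C) = -C/3 - j/3 (T(j, C) = -(C + j)/3 = -C/3 - j/3)
o(H) = -7*sqrt(H)
-882*o(T(-1/5, 0)) = -(-6174)*sqrt(-1/3*0 - (-1)/(3*5)) = -(-6174)*sqrt(0 - (-1)/(3*5)) = -(-6174)*sqrt(0 - 1/3*(-1/5)) = -(-6174)*sqrt(0 + 1/15) = -(-6174)*sqrt(1/15) = -(-6174)*sqrt(15)/15 = -(-2058)*sqrt(15)/5 = 2058*sqrt(15)/5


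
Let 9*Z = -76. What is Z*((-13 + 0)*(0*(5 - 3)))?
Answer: 0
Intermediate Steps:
Z = -76/9 (Z = (⅑)*(-76) = -76/9 ≈ -8.4444)
Z*((-13 + 0)*(0*(5 - 3))) = -76*(-13 + 0)*0*(5 - 3)/9 = -(-988)*0*2/9 = -(-988)*0/9 = -76/9*0 = 0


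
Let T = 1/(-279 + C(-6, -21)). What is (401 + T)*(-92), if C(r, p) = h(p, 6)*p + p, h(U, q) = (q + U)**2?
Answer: -185382208/5025 ≈ -36892.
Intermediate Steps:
h(U, q) = (U + q)**2
C(r, p) = p + p*(6 + p)**2 (C(r, p) = (p + 6)**2*p + p = (6 + p)**2*p + p = p*(6 + p)**2 + p = p + p*(6 + p)**2)
T = -1/5025 (T = 1/(-279 - 21*(1 + (6 - 21)**2)) = 1/(-279 - 21*(1 + (-15)**2)) = 1/(-279 - 21*(1 + 225)) = 1/(-279 - 21*226) = 1/(-279 - 4746) = 1/(-5025) = -1/5025 ≈ -0.00019901)
(401 + T)*(-92) = (401 - 1/5025)*(-92) = (2015024/5025)*(-92) = -185382208/5025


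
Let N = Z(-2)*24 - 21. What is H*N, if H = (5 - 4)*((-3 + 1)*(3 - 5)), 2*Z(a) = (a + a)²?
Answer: 684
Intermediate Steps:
Z(a) = 2*a² (Z(a) = (a + a)²/2 = (2*a)²/2 = (4*a²)/2 = 2*a²)
H = 4 (H = 1*(-2*(-2)) = 1*4 = 4)
N = 171 (N = (2*(-2)²)*24 - 21 = (2*4)*24 - 21 = 8*24 - 21 = 192 - 21 = 171)
H*N = 4*171 = 684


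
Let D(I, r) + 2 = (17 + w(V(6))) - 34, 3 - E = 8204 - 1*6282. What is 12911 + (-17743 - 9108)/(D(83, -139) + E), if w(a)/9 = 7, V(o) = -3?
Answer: 24234976/1875 ≈ 12925.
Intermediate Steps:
w(a) = 63 (w(a) = 9*7 = 63)
E = -1919 (E = 3 - (8204 - 1*6282) = 3 - (8204 - 6282) = 3 - 1*1922 = 3 - 1922 = -1919)
D(I, r) = 44 (D(I, r) = -2 + ((17 + 63) - 34) = -2 + (80 - 34) = -2 + 46 = 44)
12911 + (-17743 - 9108)/(D(83, -139) + E) = 12911 + (-17743 - 9108)/(44 - 1919) = 12911 - 26851/(-1875) = 12911 - 26851*(-1/1875) = 12911 + 26851/1875 = 24234976/1875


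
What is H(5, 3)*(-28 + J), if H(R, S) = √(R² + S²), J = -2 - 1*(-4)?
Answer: -26*√34 ≈ -151.60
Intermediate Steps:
J = 2 (J = -2 + 4 = 2)
H(5, 3)*(-28 + J) = √(5² + 3²)*(-28 + 2) = √(25 + 9)*(-26) = √34*(-26) = -26*√34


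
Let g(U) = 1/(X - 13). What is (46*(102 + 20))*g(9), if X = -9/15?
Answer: -7015/17 ≈ -412.65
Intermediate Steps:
X = -⅗ (X = -9*1/15 = -⅗ ≈ -0.60000)
g(U) = -5/68 (g(U) = 1/(-⅗ - 13) = 1/(-68/5) = -5/68)
(46*(102 + 20))*g(9) = (46*(102 + 20))*(-5/68) = (46*122)*(-5/68) = 5612*(-5/68) = -7015/17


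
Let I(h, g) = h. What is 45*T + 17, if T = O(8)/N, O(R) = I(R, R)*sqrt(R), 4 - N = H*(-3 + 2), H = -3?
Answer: 17 + 720*sqrt(2) ≈ 1035.2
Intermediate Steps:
N = 1 (N = 4 - (-3)*(-3 + 2) = 4 - (-3)*(-1) = 4 - 1*3 = 4 - 3 = 1)
O(R) = R**(3/2) (O(R) = R*sqrt(R) = R**(3/2))
T = 16*sqrt(2) (T = 8**(3/2)/1 = (16*sqrt(2))*1 = 16*sqrt(2) ≈ 22.627)
45*T + 17 = 45*(16*sqrt(2)) + 17 = 720*sqrt(2) + 17 = 17 + 720*sqrt(2)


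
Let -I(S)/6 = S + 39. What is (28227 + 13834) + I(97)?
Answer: 41245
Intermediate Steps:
I(S) = -234 - 6*S (I(S) = -6*(S + 39) = -6*(39 + S) = -234 - 6*S)
(28227 + 13834) + I(97) = (28227 + 13834) + (-234 - 6*97) = 42061 + (-234 - 582) = 42061 - 816 = 41245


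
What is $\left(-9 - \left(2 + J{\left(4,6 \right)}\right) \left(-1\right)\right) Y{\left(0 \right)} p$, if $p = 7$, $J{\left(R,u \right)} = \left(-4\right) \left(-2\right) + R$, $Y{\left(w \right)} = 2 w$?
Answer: $0$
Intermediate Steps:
$J{\left(R,u \right)} = 8 + R$
$\left(-9 - \left(2 + J{\left(4,6 \right)}\right) \left(-1\right)\right) Y{\left(0 \right)} p = \left(-9 - \left(2 + \left(8 + 4\right)\right) \left(-1\right)\right) 2 \cdot 0 \cdot 7 = \left(-9 - \left(2 + 12\right) \left(-1\right)\right) 0 \cdot 7 = \left(-9 - 14 \left(-1\right)\right) 0 \cdot 7 = \left(-9 - -14\right) 0 \cdot 7 = \left(-9 + 14\right) 0 \cdot 7 = 5 \cdot 0 \cdot 7 = 0 \cdot 7 = 0$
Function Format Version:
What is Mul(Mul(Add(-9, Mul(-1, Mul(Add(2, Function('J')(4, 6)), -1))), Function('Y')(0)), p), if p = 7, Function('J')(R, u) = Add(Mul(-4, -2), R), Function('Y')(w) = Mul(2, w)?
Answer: 0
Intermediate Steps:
Function('J')(R, u) = Add(8, R)
Mul(Mul(Add(-9, Mul(-1, Mul(Add(2, Function('J')(4, 6)), -1))), Function('Y')(0)), p) = Mul(Mul(Add(-9, Mul(-1, Mul(Add(2, Add(8, 4)), -1))), Mul(2, 0)), 7) = Mul(Mul(Add(-9, Mul(-1, Mul(Add(2, 12), -1))), 0), 7) = Mul(Mul(Add(-9, Mul(-1, Mul(14, -1))), 0), 7) = Mul(Mul(Add(-9, Mul(-1, -14)), 0), 7) = Mul(Mul(Add(-9, 14), 0), 7) = Mul(Mul(5, 0), 7) = Mul(0, 7) = 0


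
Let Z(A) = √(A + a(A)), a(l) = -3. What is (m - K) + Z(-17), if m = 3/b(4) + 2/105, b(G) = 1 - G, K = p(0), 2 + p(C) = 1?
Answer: 2/105 + 2*I*√5 ≈ 0.019048 + 4.4721*I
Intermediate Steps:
p(C) = -1 (p(C) = -2 + 1 = -1)
K = -1
Z(A) = √(-3 + A) (Z(A) = √(A - 3) = √(-3 + A))
m = -103/105 (m = 3/(1 - 1*4) + 2/105 = 3/(1 - 4) + 2*(1/105) = 3/(-3) + 2/105 = 3*(-⅓) + 2/105 = -1 + 2/105 = -103/105 ≈ -0.98095)
(m - K) + Z(-17) = (-103/105 - 1*(-1)) + √(-3 - 17) = (-103/105 + 1) + √(-20) = 2/105 + 2*I*√5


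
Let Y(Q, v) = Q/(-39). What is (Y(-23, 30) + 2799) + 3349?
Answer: 239795/39 ≈ 6148.6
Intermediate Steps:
Y(Q, v) = -Q/39 (Y(Q, v) = Q*(-1/39) = -Q/39)
(Y(-23, 30) + 2799) + 3349 = (-1/39*(-23) + 2799) + 3349 = (23/39 + 2799) + 3349 = 109184/39 + 3349 = 239795/39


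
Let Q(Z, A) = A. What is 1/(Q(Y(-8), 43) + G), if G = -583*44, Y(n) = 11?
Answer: -1/25609 ≈ -3.9049e-5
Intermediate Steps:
G = -25652
1/(Q(Y(-8), 43) + G) = 1/(43 - 25652) = 1/(-25609) = -1/25609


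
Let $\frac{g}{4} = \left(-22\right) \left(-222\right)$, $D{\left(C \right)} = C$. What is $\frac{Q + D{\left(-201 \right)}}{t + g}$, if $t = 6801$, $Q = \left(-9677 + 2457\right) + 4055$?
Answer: $- \frac{1122}{8779} \approx -0.1278$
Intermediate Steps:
$g = 19536$ ($g = 4 \left(\left(-22\right) \left(-222\right)\right) = 4 \cdot 4884 = 19536$)
$Q = -3165$ ($Q = -7220 + 4055 = -3165$)
$\frac{Q + D{\left(-201 \right)}}{t + g} = \frac{-3165 - 201}{6801 + 19536} = - \frac{3366}{26337} = \left(-3366\right) \frac{1}{26337} = - \frac{1122}{8779}$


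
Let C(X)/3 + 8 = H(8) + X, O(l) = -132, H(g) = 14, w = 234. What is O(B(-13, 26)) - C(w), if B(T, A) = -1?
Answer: -852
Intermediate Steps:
C(X) = 18 + 3*X (C(X) = -24 + 3*(14 + X) = -24 + (42 + 3*X) = 18 + 3*X)
O(B(-13, 26)) - C(w) = -132 - (18 + 3*234) = -132 - (18 + 702) = -132 - 1*720 = -132 - 720 = -852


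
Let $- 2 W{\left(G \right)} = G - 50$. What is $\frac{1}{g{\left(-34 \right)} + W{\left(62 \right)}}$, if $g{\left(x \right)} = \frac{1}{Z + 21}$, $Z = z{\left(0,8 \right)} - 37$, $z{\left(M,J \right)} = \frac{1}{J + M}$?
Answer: $- \frac{127}{770} \approx -0.16494$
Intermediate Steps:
$Z = - \frac{295}{8}$ ($Z = \frac{1}{8 + 0} - 37 = \frac{1}{8} - 37 = - \frac{295}{8} \approx -36.875$)
$g{\left(x \right)} = - \frac{8}{127}$ ($g{\left(x \right)} = \frac{1}{- \frac{295}{8} + 21} = \frac{1}{- \frac{127}{8}} = - \frac{8}{127}$)
$W{\left(G \right)} = 25 - \frac{G}{2}$ ($W{\left(G \right)} = - \frac{G - 50}{2} = - \frac{-50 + G}{2} = 25 - \frac{G}{2}$)
$\frac{1}{g{\left(-34 \right)} + W{\left(62 \right)}} = \frac{1}{- \frac{8}{127} + \left(25 - 31\right)} = \frac{1}{- \frac{8}{127} - 6} = \frac{1}{- \frac{770}{127}} = - \frac{127}{770}$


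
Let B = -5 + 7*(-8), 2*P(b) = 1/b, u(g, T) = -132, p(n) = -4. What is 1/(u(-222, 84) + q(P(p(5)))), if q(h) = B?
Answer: -1/193 ≈ -0.0051813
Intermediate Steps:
P(b) = 1/(2*b)
B = -61 (B = -5 - 56 = -61)
q(h) = -61
1/(u(-222, 84) + q(P(p(5)))) = 1/(-132 - 61) = 1/(-193) = -1/193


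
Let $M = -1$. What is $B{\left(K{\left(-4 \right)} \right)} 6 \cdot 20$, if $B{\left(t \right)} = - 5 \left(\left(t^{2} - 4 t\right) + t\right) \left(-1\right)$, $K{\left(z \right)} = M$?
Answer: $2400$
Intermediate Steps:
$K{\left(z \right)} = -1$
$B{\left(t \right)} = - 15 t + 5 t^{2}$ ($B{\left(t \right)} = - 5 \left(t^{2} - 3 t\right) \left(-1\right) = \left(- 5 t^{2} + 15 t\right) \left(-1\right) = - 15 t + 5 t^{2}$)
$B{\left(K{\left(-4 \right)} \right)} 6 \cdot 20 = 5 \left(-1\right) \left(-3 - 1\right) 6 \cdot 20 = 5 \left(-1\right) \left(-4\right) 6 \cdot 20 = 20 \cdot 6 \cdot 20 = 120 \cdot 20 = 2400$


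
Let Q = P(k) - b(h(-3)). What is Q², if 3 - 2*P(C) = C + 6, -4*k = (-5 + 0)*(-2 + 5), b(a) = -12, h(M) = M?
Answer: 4761/64 ≈ 74.391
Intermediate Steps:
k = 15/4 (k = -(-5 + 0)*(-2 + 5)/4 = -(-5)*3/4 = -¼*(-15) = 15/4 ≈ 3.7500)
P(C) = -3/2 - C/2 (P(C) = 3/2 - (C + 6)/2 = 3/2 - (6 + C)/2 = 3/2 + (-3 - C/2) = -3/2 - C/2)
Q = 69/8 (Q = (-3/2 - ½*15/4) - 1*(-12) = (-3/2 - 15/8) + 12 = -27/8 + 12 = 69/8 ≈ 8.6250)
Q² = (69/8)² = 4761/64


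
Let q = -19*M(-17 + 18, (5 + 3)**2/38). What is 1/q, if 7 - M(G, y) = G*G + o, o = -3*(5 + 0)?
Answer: -1/399 ≈ -0.0025063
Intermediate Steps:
o = -15 (o = -3*5 = -15)
M(G, y) = 22 - G**2 (M(G, y) = 7 - (G*G - 15) = 7 - (G**2 - 15) = 7 - (-15 + G**2) = 7 + (15 - G**2) = 22 - G**2)
q = -399 (q = -19*(22 - (-17 + 18)**2) = -19*(22 - 1*1**2) = -19*(22 - 1*1) = -19*(22 - 1) = -19*21 = -399)
1/q = 1/(-399) = -1/399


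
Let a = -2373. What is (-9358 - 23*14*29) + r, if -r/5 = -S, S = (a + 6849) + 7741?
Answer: 42389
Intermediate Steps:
S = 12217 (S = (-2373 + 6849) + 7741 = 4476 + 7741 = 12217)
r = 61085 (r = -(-5)*12217 = -5*(-12217) = 61085)
(-9358 - 23*14*29) + r = (-9358 - 23*14*29) + 61085 = (-9358 - 322*29) + 61085 = (-9358 - 9338) + 61085 = -18696 + 61085 = 42389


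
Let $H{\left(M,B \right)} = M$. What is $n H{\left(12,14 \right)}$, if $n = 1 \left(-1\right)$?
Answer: $-12$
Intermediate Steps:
$n = -1$
$n H{\left(12,14 \right)} = \left(-1\right) 12 = -12$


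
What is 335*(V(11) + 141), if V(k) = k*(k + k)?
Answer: 128305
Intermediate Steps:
V(k) = 2*k**2 (V(k) = k*(2*k) = 2*k**2)
335*(V(11) + 141) = 335*(2*11**2 + 141) = 335*(2*121 + 141) = 335*(242 + 141) = 335*383 = 128305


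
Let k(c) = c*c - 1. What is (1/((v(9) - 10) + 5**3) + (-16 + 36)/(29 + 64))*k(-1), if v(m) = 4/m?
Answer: 0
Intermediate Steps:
k(c) = -1 + c**2 (k(c) = c**2 - 1 = -1 + c**2)
(1/((v(9) - 10) + 5**3) + (-16 + 36)/(29 + 64))*k(-1) = (1/((4/9 - 10) + 5**3) + (-16 + 36)/(29 + 64))*(-1 + (-1)**2) = (1/((4*(1/9) - 10) + 125) + 20/93)*(-1 + 1) = (1/((4/9 - 10) + 125) + 20*(1/93))*0 = (1/(-86/9 + 125) + 20/93)*0 = (1/(1039/9) + 20/93)*0 = (9/1039 + 20/93)*0 = (21617/96627)*0 = 0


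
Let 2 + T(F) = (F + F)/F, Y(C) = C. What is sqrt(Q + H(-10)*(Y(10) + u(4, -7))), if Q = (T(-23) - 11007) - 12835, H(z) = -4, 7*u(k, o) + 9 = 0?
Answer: I*sqrt(1169966)/7 ≈ 154.52*I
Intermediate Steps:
u(k, o) = -9/7 (u(k, o) = -9/7 + (1/7)*0 = -9/7 + 0 = -9/7)
T(F) = 0 (T(F) = -2 + (F + F)/F = -2 + (2*F)/F = -2 + 2 = 0)
Q = -23842 (Q = (0 - 11007) - 12835 = -11007 - 12835 = -23842)
sqrt(Q + H(-10)*(Y(10) + u(4, -7))) = sqrt(-23842 - 4*(10 - 9/7)) = sqrt(-23842 - 4*61/7) = sqrt(-23842 - 244/7) = sqrt(-167138/7) = I*sqrt(1169966)/7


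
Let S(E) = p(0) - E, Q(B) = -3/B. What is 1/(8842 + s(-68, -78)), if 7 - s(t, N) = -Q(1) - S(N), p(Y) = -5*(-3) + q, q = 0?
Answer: 1/8939 ≈ 0.00011187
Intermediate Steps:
p(Y) = 15 (p(Y) = -5*(-3) + 0 = 15 + 0 = 15)
S(E) = 15 - E
s(t, N) = 19 - N (s(t, N) = 7 - (-(-3)/1 - (15 - N)) = 7 - (-(-3) + (-15 + N)) = 7 - (-1*(-3) + (-15 + N)) = 7 - (3 + (-15 + N)) = 7 - (-12 + N) = 7 + (12 - N) = 19 - N)
1/(8842 + s(-68, -78)) = 1/(8842 + (19 - 1*(-78))) = 1/(8842 + (19 + 78)) = 1/(8842 + 97) = 1/8939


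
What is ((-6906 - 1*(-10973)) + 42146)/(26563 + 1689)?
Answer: 46213/28252 ≈ 1.6357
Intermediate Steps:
((-6906 - 1*(-10973)) + 42146)/(26563 + 1689) = ((-6906 + 10973) + 42146)/28252 = (4067 + 42146)*(1/28252) = 46213*(1/28252) = 46213/28252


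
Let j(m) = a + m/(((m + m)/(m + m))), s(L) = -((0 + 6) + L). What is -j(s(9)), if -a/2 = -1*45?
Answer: -75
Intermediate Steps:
s(L) = -6 - L (s(L) = -(6 + L) = -6 - L)
a = 90 (a = -(-2)*45 = -2*(-45) = 90)
j(m) = 90 + m (j(m) = 90 + m/(((m + m)/(m + m))) = 90 + m/(((2*m)/((2*m)))) = 90 + m/(((2*m)*(1/(2*m)))) = 90 + m/1 = 90 + m*1 = 90 + m)
-j(s(9)) = -(90 + (-6 - 1*9)) = -(90 + (-6 - 9)) = -(90 - 15) = -1*75 = -75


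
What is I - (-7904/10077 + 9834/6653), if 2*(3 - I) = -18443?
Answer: 1236770018357/134084562 ≈ 9223.8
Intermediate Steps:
I = 18449/2 (I = 3 - 1/2*(-18443) = 3 + 18443/2 = 18449/2 ≈ 9224.5)
I - (-7904/10077 + 9834/6653) = 18449/2 - (-7904/10077 + 9834/6653) = 18449/2 - 1*46511906/67042281 = 18449/2 - 46511906/67042281 = 1236770018357/134084562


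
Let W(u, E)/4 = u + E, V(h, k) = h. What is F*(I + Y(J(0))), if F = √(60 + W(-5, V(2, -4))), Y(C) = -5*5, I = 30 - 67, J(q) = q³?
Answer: -248*√3 ≈ -429.55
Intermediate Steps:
I = -37
Y(C) = -25
W(u, E) = 4*E + 4*u (W(u, E) = 4*(u + E) = 4*(E + u) = 4*E + 4*u)
F = 4*√3 (F = √(60 + (4*2 + 4*(-5))) = √(60 + (8 - 20)) = √(60 - 12) = √48 = 4*√3 ≈ 6.9282)
F*(I + Y(J(0))) = (4*√3)*(-37 - 25) = (4*√3)*(-62) = -248*√3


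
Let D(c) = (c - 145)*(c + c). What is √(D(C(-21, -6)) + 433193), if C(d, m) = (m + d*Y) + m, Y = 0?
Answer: √436961 ≈ 661.03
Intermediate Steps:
C(d, m) = 2*m (C(d, m) = (m + d*0) + m = (m + 0) + m = m + m = 2*m)
D(c) = 2*c*(-145 + c) (D(c) = (-145 + c)*(2*c) = 2*c*(-145 + c))
√(D(C(-21, -6)) + 433193) = √(2*(2*(-6))*(-145 + 2*(-6)) + 433193) = √(2*(-12)*(-145 - 12) + 433193) = √(2*(-12)*(-157) + 433193) = √(3768 + 433193) = √436961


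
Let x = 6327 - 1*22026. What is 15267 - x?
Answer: 30966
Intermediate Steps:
x = -15699 (x = 6327 - 22026 = -15699)
15267 - x = 15267 - 1*(-15699) = 15267 + 15699 = 30966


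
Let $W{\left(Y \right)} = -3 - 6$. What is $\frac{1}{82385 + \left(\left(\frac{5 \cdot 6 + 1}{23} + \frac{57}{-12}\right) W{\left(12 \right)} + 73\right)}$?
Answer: $\frac{92}{7588953} \approx 1.2123 \cdot 10^{-5}$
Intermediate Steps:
$W{\left(Y \right)} = -9$
$\frac{1}{82385 + \left(\left(\frac{5 \cdot 6 + 1}{23} + \frac{57}{-12}\right) W{\left(12 \right)} + 73\right)} = \frac{1}{82385 + \left(\left(\frac{5 \cdot 6 + 1}{23} + \frac{57}{-12}\right) \left(-9\right) + 73\right)} = \frac{1}{82385 + \left(\left(\left(30 + 1\right) \frac{1}{23} + 57 \left(- \frac{1}{12}\right)\right) \left(-9\right) + 73\right)} = \frac{1}{82385 + \left(\left(31 \cdot \frac{1}{23} - \frac{19}{4}\right) \left(-9\right) + 73\right)} = \frac{1}{82385 + \left(\left(\frac{31}{23} - \frac{19}{4}\right) \left(-9\right) + 73\right)} = \frac{1}{82385 + \left(\left(- \frac{313}{92}\right) \left(-9\right) + 73\right)} = \frac{1}{82385 + \left(\frac{2817}{92} + 73\right)} = \frac{1}{82385 + \frac{9533}{92}} = \frac{1}{\frac{7588953}{92}} = \frac{92}{7588953}$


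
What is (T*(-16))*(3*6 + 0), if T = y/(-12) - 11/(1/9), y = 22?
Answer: 29040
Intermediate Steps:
T = -605/6 (T = 22/(-12) - 11/(1/9) = 22*(-1/12) - 11/⅑ = -11/6 - 11*9 = -11/6 - 99 = -605/6 ≈ -100.83)
(T*(-16))*(3*6 + 0) = (-605/6*(-16))*(3*6 + 0) = 4840*(18 + 0)/3 = (4840/3)*18 = 29040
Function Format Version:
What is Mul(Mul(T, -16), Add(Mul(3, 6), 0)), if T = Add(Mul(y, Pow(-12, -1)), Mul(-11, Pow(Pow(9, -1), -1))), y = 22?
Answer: 29040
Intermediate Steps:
T = Rational(-605, 6) (T = Add(Mul(22, Pow(-12, -1)), Mul(-11, Pow(Pow(9, -1), -1))) = Add(Mul(22, Rational(-1, 12)), Mul(-11, Pow(Rational(1, 9), -1))) = Add(Rational(-11, 6), Mul(-11, 9)) = Add(Rational(-11, 6), -99) = Rational(-605, 6) ≈ -100.83)
Mul(Mul(T, -16), Add(Mul(3, 6), 0)) = Mul(Mul(Rational(-605, 6), -16), Add(Mul(3, 6), 0)) = Mul(Rational(4840, 3), Add(18, 0)) = Mul(Rational(4840, 3), 18) = 29040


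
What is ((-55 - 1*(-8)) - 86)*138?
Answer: -18354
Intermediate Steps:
((-55 - 1*(-8)) - 86)*138 = ((-55 + 8) - 86)*138 = (-47 - 86)*138 = -133*138 = -18354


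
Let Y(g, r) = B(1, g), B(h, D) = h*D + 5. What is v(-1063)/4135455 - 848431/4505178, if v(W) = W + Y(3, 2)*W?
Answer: -131546268853/690035588370 ≈ -0.19064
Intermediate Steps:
B(h, D) = 5 + D*h (B(h, D) = D*h + 5 = 5 + D*h)
Y(g, r) = 5 + g (Y(g, r) = 5 + g*1 = 5 + g)
v(W) = 9*W (v(W) = W + (5 + 3)*W = W + 8*W = 9*W)
v(-1063)/4135455 - 848431/4505178 = (9*(-1063))/4135455 - 848431/4505178 = -9567*1/4135455 - 848431*1/4505178 = -1063/459495 - 848431/4505178 = -131546268853/690035588370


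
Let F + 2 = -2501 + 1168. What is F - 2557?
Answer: -3892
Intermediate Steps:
F = -1335 (F = -2 + (-2501 + 1168) = -2 - 1333 = -1335)
F - 2557 = -1335 - 2557 = -3892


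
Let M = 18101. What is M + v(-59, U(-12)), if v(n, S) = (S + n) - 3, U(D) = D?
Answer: 18027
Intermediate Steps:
v(n, S) = -3 + S + n
M + v(-59, U(-12)) = 18101 + (-3 - 12 - 59) = 18101 - 74 = 18027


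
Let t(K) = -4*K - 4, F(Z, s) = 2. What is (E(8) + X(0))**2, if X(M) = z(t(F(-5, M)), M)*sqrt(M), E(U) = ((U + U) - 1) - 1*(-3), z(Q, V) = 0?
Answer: 324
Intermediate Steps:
t(K) = -4 - 4*K
E(U) = 2 + 2*U (E(U) = (2*U - 1) + 3 = (-1 + 2*U) + 3 = 2 + 2*U)
X(M) = 0 (X(M) = 0*sqrt(M) = 0)
(E(8) + X(0))**2 = ((2 + 2*8) + 0)**2 = ((2 + 16) + 0)**2 = (18 + 0)**2 = 18**2 = 324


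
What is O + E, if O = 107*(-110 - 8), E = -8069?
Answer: -20695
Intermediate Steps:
O = -12626 (O = 107*(-118) = -12626)
O + E = -12626 - 8069 = -20695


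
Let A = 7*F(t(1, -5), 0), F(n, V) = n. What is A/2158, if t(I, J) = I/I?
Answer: 7/2158 ≈ 0.0032437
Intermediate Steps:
t(I, J) = 1
A = 7 (A = 7*1 = 7)
A/2158 = 7/2158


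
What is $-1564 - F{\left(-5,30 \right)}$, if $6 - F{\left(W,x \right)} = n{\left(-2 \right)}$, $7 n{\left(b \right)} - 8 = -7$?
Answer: $- \frac{10989}{7} \approx -1569.9$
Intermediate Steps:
$n{\left(b \right)} = \frac{1}{7}$ ($n{\left(b \right)} = \frac{8}{7} + \frac{1}{7} \left(-7\right) = \frac{8}{7} - 1 = \frac{1}{7}$)
$F{\left(W,x \right)} = \frac{41}{7}$ ($F{\left(W,x \right)} = 6 - \frac{1}{7} = \frac{41}{7}$)
$-1564 - F{\left(-5,30 \right)} = -1564 - \frac{41}{7} = - \frac{10989}{7}$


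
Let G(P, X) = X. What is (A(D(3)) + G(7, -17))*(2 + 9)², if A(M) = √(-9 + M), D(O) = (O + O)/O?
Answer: -2057 + 121*I*√7 ≈ -2057.0 + 320.14*I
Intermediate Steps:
D(O) = 2 (D(O) = (2*O)/O = 2)
(A(D(3)) + G(7, -17))*(2 + 9)² = (√(-9 + 2) - 17)*(2 + 9)² = (√(-7) - 17)*11² = (I*√7 - 17)*121 = (-17 + I*√7)*121 = -2057 + 121*I*√7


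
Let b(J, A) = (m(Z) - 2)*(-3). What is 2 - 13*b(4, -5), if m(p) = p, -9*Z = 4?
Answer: -280/3 ≈ -93.333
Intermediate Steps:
Z = -4/9 (Z = -⅑*4 = -4/9 ≈ -0.44444)
b(J, A) = 22/3 (b(J, A) = (-4/9 - 2)*(-3) = -22/9*(-3) = 22/3)
2 - 13*b(4, -5) = 2 - 13*22/3 = 2 - 286/3 = -280/3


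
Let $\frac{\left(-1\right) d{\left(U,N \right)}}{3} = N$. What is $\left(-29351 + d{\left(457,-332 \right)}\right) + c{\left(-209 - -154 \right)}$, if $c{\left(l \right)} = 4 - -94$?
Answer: $-28257$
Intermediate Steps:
$d{\left(U,N \right)} = - 3 N$
$c{\left(l \right)} = 98$ ($c{\left(l \right)} = 4 + 94 = 98$)
$\left(-29351 + d{\left(457,-332 \right)}\right) + c{\left(-209 - -154 \right)} = \left(-29351 - -996\right) + 98 = \left(-29351 + 996\right) + 98 = -28355 + 98 = -28257$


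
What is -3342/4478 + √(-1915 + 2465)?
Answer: -1671/2239 + 5*√22 ≈ 22.706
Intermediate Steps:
-3342/4478 + √(-1915 + 2465) = -3342*1/4478 + √550 = -1671/2239 + 5*√22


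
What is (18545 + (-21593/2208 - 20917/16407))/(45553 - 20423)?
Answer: 223807624811/303458621760 ≈ 0.73752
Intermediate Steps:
(18545 + (-21593/2208 - 20917/16407))/(45553 - 20423) = (18545 + (-21593*1/2208 - 20917*1/16407))/25130 = (18545 + (-21593/2208 - 20917/16407))*(1/25130) = (18545 - 133487029/12075552)*(1/25130) = (223807624811/12075552)*(1/25130) = 223807624811/303458621760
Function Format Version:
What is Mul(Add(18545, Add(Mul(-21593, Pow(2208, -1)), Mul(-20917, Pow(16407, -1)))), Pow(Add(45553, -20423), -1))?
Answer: Rational(223807624811, 303458621760) ≈ 0.73752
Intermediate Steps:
Mul(Add(18545, Add(Mul(-21593, Pow(2208, -1)), Mul(-20917, Pow(16407, -1)))), Pow(Add(45553, -20423), -1)) = Mul(Add(18545, Add(Mul(-21593, Rational(1, 2208)), Mul(-20917, Rational(1, 16407)))), Pow(25130, -1)) = Mul(Add(18545, Add(Rational(-21593, 2208), Rational(-20917, 16407))), Rational(1, 25130)) = Mul(Add(18545, Rational(-133487029, 12075552)), Rational(1, 25130)) = Mul(Rational(223807624811, 12075552), Rational(1, 25130)) = Rational(223807624811, 303458621760)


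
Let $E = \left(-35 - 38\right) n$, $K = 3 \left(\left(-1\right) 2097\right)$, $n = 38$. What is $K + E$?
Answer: $-9065$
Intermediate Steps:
$K = -6291$ ($K = 3 \left(-2097\right) = -6291$)
$E = -2774$ ($E = \left(-35 - 38\right) 38 = \left(-73\right) 38 = -2774$)
$K + E = -6291 - 2774 = -9065$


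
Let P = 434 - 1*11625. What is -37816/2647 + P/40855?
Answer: -1574595257/108143185 ≈ -14.560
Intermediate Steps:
P = -11191 (P = 434 - 11625 = -11191)
-37816/2647 + P/40855 = -37816/2647 - 11191/40855 = -1574595257/108143185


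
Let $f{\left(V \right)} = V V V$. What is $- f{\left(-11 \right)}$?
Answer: $1331$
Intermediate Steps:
$f{\left(V \right)} = V^{3}$ ($f{\left(V \right)} = V^{2} V = V^{3}$)
$- f{\left(-11 \right)} = - \left(-11\right)^{3} = \left(-1\right) \left(-1331\right) = 1331$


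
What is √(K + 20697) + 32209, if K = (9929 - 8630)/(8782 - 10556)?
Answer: 32209 + √65132727546/1774 ≈ 32353.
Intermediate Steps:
K = -1299/1774 (K = 1299/(-1774) = 1299*(-1/1774) = -1299/1774 ≈ -0.73224)
√(K + 20697) + 32209 = √(-1299/1774 + 20697) + 32209 = √(36715179/1774) + 32209 = √65132727546/1774 + 32209 = 32209 + √65132727546/1774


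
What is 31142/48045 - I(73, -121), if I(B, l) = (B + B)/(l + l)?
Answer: 7275467/5813445 ≈ 1.2515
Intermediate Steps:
I(B, l) = B/l (I(B, l) = (2*B)/((2*l)) = (2*B)*(1/(2*l)) = B/l)
31142/48045 - I(73, -121) = 31142/48045 - 73/(-121) = 31142*(1/48045) - 73*(-1)/121 = 31142/48045 - 1*(-73/121) = 31142/48045 + 73/121 = 7275467/5813445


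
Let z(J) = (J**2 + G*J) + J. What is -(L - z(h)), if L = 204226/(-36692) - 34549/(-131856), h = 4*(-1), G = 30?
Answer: -124212441617/1209515088 ≈ -102.70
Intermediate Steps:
h = -4
L = -6415187887/1209515088 (L = 204226*(-1/36692) - 34549*(-1/131856) = -102113/18346 + 34549/131856 = -6415187887/1209515088 ≈ -5.3039)
z(J) = J**2 + 31*J (z(J) = (J**2 + 30*J) + J = J**2 + 31*J)
-(L - z(h)) = -(-6415187887/1209515088 - (-4)*(31 - 4)) = -(-6415187887/1209515088 - (-4)*27) = -(-6415187887/1209515088 - 1*(-108)) = -(-6415187887/1209515088 + 108) = -1*124212441617/1209515088 = -124212441617/1209515088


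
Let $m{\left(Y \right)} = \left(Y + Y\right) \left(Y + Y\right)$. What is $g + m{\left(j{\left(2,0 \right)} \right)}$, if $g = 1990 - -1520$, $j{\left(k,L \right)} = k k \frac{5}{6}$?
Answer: $\frac{31990}{9} \approx 3554.4$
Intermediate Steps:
$j{\left(k,L \right)} = \frac{5 k^{2}}{6}$ ($j{\left(k,L \right)} = k^{2} \cdot 5 \cdot \frac{1}{6} = k^{2} \cdot \frac{5}{6} = \frac{5 k^{2}}{6}$)
$m{\left(Y \right)} = 4 Y^{2}$ ($m{\left(Y \right)} = 2 Y 2 Y = 4 Y^{2}$)
$g = 3510$ ($g = 1990 + 1520 = 3510$)
$g + m{\left(j{\left(2,0 \right)} \right)} = 3510 + 4 \left(\frac{5 \cdot 2^{2}}{6}\right)^{2} = 3510 + 4 \left(\frac{5}{6} \cdot 4\right)^{2} = 3510 + 4 \left(\frac{10}{3}\right)^{2} = 3510 + 4 \cdot \frac{100}{9} = 3510 + \frac{400}{9} = \frac{31990}{9}$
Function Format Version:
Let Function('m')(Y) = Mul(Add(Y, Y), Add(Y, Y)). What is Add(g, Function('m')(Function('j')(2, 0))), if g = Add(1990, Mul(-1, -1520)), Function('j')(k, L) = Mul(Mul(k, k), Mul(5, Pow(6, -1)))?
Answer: Rational(31990, 9) ≈ 3554.4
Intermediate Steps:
Function('j')(k, L) = Mul(Rational(5, 6), Pow(k, 2)) (Function('j')(k, L) = Mul(Pow(k, 2), Mul(5, Rational(1, 6))) = Mul(Pow(k, 2), Rational(5, 6)) = Mul(Rational(5, 6), Pow(k, 2)))
Function('m')(Y) = Mul(4, Pow(Y, 2)) (Function('m')(Y) = Mul(Mul(2, Y), Mul(2, Y)) = Mul(4, Pow(Y, 2)))
g = 3510 (g = Add(1990, 1520) = 3510)
Add(g, Function('m')(Function('j')(2, 0))) = Add(3510, Mul(4, Pow(Mul(Rational(5, 6), Pow(2, 2)), 2))) = Add(3510, Mul(4, Pow(Mul(Rational(5, 6), 4), 2))) = Add(3510, Mul(4, Pow(Rational(10, 3), 2))) = Add(3510, Mul(4, Rational(100, 9))) = Add(3510, Rational(400, 9)) = Rational(31990, 9)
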